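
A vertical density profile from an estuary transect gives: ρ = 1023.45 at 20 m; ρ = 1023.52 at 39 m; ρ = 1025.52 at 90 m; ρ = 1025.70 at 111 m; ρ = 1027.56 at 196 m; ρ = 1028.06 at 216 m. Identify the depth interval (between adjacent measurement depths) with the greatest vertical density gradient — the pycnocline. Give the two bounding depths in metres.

Compute the density gradient over each adjacent pair:
  20–39 m: Δρ/Δz = 0.07/19 = 3.7 × 10⁻³ kg m⁻⁴
  39–90 m: Δρ/Δz = 2.00/51 = 0.039 kg m⁻⁴
  90–111 m: Δρ/Δz = 0.18/21 = 8.6 × 10⁻³ kg m⁻⁴
  111–196 m: Δρ/Δz = 1.86/85 = 0.022 kg m⁻⁴
  196–216 m: Δρ/Δz = 0.50/20 = 0.025 kg m⁻⁴
The largest gradient is in the 39–90 m interval — the pycnocline.

39–90 m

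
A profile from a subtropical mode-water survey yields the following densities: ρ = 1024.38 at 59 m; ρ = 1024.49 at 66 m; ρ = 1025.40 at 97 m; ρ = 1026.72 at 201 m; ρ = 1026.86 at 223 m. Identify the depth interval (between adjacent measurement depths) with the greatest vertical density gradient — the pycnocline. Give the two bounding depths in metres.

66–97 m

Compute the density gradient over each adjacent pair:
  59–66 m: Δρ/Δz = 0.11/7 = 0.016 kg m⁻⁴
  66–97 m: Δρ/Δz = 0.91/31 = 0.029 kg m⁻⁴
  97–201 m: Δρ/Δz = 1.32/104 = 0.013 kg m⁻⁴
  201–223 m: Δρ/Δz = 0.14/22 = 6.4 × 10⁻³ kg m⁻⁴
The largest gradient is in the 66–97 m interval — the pycnocline.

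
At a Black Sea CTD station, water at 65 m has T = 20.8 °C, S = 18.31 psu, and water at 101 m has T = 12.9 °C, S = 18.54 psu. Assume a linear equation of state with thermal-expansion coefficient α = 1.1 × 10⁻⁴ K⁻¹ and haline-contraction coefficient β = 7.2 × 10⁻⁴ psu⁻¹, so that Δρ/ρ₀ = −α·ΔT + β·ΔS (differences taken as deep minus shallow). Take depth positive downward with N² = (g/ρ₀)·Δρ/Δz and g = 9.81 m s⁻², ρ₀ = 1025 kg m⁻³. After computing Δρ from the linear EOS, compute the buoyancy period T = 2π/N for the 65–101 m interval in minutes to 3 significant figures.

6.24 min

ΔT = -7.9 K, ΔS = +0.23 psu (deep − shallow).
Δρ/ρ₀ = −αΔT + βΔS = 8.69 × 10⁻⁴ + 1.656 × 10⁻⁴ = 1.0346 × 10⁻³, so Δρ ≈ 1.060 kg m⁻³.
N² = (g/ρ₀)·Δρ/Δz = g·(Δρ/ρ₀)/Δz = 9.81 × 1.0346 × 10⁻³ / 36 = 2.8193 × 10⁻⁴ s⁻².
N = √(2.8193 × 10⁻⁴) = 0.016791 rad s⁻¹ → T = 2π/N = 374.20 s = 6.2367 min ≈ 6.24 min.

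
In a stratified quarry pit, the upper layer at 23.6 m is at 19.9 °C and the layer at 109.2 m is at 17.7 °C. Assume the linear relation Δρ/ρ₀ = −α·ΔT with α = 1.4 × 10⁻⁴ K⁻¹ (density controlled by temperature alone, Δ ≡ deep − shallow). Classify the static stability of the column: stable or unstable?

ΔT = 17.7 − 19.9 = -2.2 K, so Δρ/ρ₀ = −αΔT = 3.08 × 10⁻⁴.
Δρ/ρ₀ > 0, so Δρ > 0: deeper water is denser → statically stable.

stable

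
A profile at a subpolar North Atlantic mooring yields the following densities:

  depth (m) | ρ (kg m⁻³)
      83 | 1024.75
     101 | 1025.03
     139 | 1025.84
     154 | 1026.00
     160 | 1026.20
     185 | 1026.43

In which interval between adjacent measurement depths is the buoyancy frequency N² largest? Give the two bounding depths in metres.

154–160 m

Compute the density gradient over each adjacent pair:
  83–101 m: Δρ/Δz = 0.28/18 = 0.016 kg m⁻⁴
  101–139 m: Δρ/Δz = 0.81/38 = 0.021 kg m⁻⁴
  139–154 m: Δρ/Δz = 0.16/15 = 0.011 kg m⁻⁴
  154–160 m: Δρ/Δz = 0.20/6 = 0.033 kg m⁻⁴
  160–185 m: Δρ/Δz = 0.23/25 = 9.2 × 10⁻³ kg m⁻⁴
The largest gradient is in the 154–160 m interval — the pycnocline.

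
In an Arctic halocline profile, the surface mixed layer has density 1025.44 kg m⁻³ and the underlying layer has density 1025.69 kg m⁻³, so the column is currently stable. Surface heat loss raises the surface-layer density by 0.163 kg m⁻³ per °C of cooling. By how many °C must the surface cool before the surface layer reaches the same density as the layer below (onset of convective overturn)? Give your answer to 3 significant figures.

1.53 °C

Density deficit of the surface layer: 1025.69 − 1025.44 = 0.25 kg m⁻³.
Required change = 0.25 / 0.163 = 1.53 °C.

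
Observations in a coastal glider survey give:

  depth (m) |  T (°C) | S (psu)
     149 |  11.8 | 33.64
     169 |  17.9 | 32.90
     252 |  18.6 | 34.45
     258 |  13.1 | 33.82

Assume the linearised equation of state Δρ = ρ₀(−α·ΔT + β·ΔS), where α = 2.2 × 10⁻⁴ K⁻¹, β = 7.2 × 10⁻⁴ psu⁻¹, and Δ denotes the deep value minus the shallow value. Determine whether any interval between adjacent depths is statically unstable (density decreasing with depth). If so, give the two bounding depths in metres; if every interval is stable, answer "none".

149–169 m

Evaluate Δρ/ρ₀ = −αΔT + βΔS across each adjacent pair:
  149–169 m: −αΔT+βΔS = −(2.2 × 10⁻⁴)(+6.1)+(7.2 × 10⁻⁴)(-0.74) = -1.9 × 10⁻³ → UNSTABLE
  169–252 m: −αΔT+βΔS = −(2.2 × 10⁻⁴)(+0.7)+(7.2 × 10⁻⁴)(+1.55) = 9.6 × 10⁻⁴ → stable
  252–258 m: −αΔT+βΔS = −(2.2 × 10⁻⁴)(-5.5)+(7.2 × 10⁻⁴)(-0.63) = 7.6 × 10⁻⁴ → stable
The 149–169 m interval has Δρ < 0: lighter water underlies denser water.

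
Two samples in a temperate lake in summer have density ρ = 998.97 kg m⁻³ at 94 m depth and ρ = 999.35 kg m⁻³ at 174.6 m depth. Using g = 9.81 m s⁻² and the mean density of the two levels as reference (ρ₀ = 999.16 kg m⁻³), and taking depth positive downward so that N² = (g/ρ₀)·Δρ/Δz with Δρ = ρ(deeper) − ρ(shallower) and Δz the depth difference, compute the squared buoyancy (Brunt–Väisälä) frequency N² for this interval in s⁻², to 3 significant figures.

Δρ = 999.35 − 998.97 = 0.38 kg m⁻³ over Δz = 174.6 − 94 = 80.6 m.
N² = (9.81/999.16) × (0.38/80.6) = 4.6290 × 10⁻⁵ s⁻² ≈ 4.63 × 10⁻⁵ s⁻².

4.63 × 10⁻⁵ s⁻²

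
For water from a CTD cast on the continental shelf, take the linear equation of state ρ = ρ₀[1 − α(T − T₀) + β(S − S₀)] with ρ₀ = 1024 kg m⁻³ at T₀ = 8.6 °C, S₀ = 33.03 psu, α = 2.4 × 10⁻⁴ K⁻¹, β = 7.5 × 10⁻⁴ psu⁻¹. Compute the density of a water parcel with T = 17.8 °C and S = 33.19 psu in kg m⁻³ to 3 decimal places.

1021.862 kg m⁻³

T − T₀ = +9.2 K, S − S₀ = +0.16 psu.
Bracket = 1 − α·(+9.2) + β·(+0.16) = 1 + (-2.088 × 10⁻³) = 0.9979120.
ρ = 1024 × 0.9979120 = 1021.862 kg m⁻³.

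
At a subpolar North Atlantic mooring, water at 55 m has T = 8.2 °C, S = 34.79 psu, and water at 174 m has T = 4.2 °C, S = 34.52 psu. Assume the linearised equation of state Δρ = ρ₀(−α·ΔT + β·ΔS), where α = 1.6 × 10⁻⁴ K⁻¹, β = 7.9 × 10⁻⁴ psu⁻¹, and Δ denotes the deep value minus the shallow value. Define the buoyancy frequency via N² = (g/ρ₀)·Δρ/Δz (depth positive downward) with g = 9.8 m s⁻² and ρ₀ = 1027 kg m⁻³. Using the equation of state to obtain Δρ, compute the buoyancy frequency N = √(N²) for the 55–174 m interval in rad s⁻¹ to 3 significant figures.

ΔT = -4.0 K, ΔS = -0.27 psu (deep − shallow).
Δρ/ρ₀ = −αΔT + βΔS = 6.40 × 10⁻⁴ − 2.133 × 10⁻⁴ = 4.267 × 10⁻⁴, so Δρ ≈ 0.4382 kg m⁻³.
N² = (g/ρ₀)·Δρ/Δz = g·(Δρ/ρ₀)/Δz = 9.8 × 4.267 × 10⁻⁴ / 119 = 3.5140 × 10⁻⁵ s⁻².
N = √(3.5140 × 10⁻⁵) = 5.9279 × 10⁻³ rad s⁻¹ ≈ 5.93 × 10⁻³ rad s⁻¹.

5.93 × 10⁻³ rad s⁻¹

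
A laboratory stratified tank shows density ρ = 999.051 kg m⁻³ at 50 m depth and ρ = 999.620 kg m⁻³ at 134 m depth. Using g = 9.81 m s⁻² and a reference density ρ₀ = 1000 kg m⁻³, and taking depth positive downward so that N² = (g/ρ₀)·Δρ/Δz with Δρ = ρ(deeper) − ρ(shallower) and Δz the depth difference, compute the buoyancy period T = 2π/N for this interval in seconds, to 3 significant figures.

Δρ = 999.620 − 999.051 = 0.569 kg m⁻³ over Δz = 134 − 50 = 84 m.
N² = (9.81/1000) × (0.569/84) = 6.6451 × 10⁻⁵ s⁻².
N = √(6.6451 × 10⁻⁵) = 8.1517 × 10⁻³ rad s⁻¹, so T = 2π/N = 770.78 s ≈ 771 s.

771 s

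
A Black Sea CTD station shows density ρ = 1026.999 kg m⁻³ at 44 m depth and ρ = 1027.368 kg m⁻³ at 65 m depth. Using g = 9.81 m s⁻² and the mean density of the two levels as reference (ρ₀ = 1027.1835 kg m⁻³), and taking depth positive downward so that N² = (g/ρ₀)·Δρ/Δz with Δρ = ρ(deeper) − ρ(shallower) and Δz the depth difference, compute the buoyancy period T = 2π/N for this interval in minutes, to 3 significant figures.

Δρ = 1027.368 − 1026.999 = 0.369 kg m⁻³ over Δz = 65 − 44 = 21 m.
N² = (9.81/1027.1835) × (0.369/21) = 1.6781 × 10⁻⁴ s⁻².
N = √(1.6781 × 10⁻⁴) = 0.012954 rad s⁻¹, so T = 2π/N = 485.04 s = 8.0840 min ≈ 8.08 min.

8.08 min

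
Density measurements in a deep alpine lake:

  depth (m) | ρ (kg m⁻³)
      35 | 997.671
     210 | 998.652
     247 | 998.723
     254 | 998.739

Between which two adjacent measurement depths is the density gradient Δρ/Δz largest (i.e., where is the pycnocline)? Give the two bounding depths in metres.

35–210 m

Compute the density gradient over each adjacent pair:
  35–210 m: Δρ/Δz = 0.981/175 = 5.6 × 10⁻³ kg m⁻⁴
  210–247 m: Δρ/Δz = 0.071/37 = 1.9 × 10⁻³ kg m⁻⁴
  247–254 m: Δρ/Δz = 0.016/7 = 2.3 × 10⁻³ kg m⁻⁴
The largest gradient is in the 35–210 m interval — the pycnocline.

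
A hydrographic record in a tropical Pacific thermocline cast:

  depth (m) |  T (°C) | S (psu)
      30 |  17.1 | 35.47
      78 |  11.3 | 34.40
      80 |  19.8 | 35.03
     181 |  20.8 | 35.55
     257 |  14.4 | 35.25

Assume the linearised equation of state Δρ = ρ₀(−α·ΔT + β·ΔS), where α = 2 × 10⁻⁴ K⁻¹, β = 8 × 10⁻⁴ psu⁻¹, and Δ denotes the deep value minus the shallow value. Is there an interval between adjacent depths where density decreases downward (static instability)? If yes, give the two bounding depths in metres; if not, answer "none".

78–80 m

Evaluate Δρ/ρ₀ = −αΔT + βΔS across each adjacent pair:
  30–78 m: −αΔT+βΔS = −(2 × 10⁻⁴)(-5.8)+(8 × 10⁻⁴)(-1.07) = 3.0 × 10⁻⁴ → stable
  78–80 m: −αΔT+βΔS = −(2 × 10⁻⁴)(+8.5)+(8 × 10⁻⁴)(+0.63) = -1.2 × 10⁻³ → UNSTABLE
  80–181 m: −αΔT+βΔS = −(2 × 10⁻⁴)(+1.0)+(8 × 10⁻⁴)(+0.52) = 2.2 × 10⁻⁴ → stable
  181–257 m: −αΔT+βΔS = −(2 × 10⁻⁴)(-6.4)+(8 × 10⁻⁴)(-0.30) = 1.0 × 10⁻³ → stable
The 78–80 m interval has Δρ < 0: lighter water underlies denser water.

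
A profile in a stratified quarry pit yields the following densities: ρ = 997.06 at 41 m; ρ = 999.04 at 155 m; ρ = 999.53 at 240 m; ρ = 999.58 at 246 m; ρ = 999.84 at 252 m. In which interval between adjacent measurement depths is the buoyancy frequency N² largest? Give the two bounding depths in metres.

Compute the density gradient over each adjacent pair:
  41–155 m: Δρ/Δz = 1.98/114 = 0.017 kg m⁻⁴
  155–240 m: Δρ/Δz = 0.49/85 = 5.8 × 10⁻³ kg m⁻⁴
  240–246 m: Δρ/Δz = 0.05/6 = 8.3 × 10⁻³ kg m⁻⁴
  246–252 m: Δρ/Δz = 0.26/6 = 0.043 kg m⁻⁴
The largest gradient is in the 246–252 m interval — the pycnocline.

246–252 m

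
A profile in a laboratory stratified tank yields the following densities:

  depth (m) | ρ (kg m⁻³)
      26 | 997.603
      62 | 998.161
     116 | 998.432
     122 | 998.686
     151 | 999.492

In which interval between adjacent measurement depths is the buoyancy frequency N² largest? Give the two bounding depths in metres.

116–122 m

Compute the density gradient over each adjacent pair:
  26–62 m: Δρ/Δz = 0.558/36 = 0.016 kg m⁻⁴
  62–116 m: Δρ/Δz = 0.271/54 = 5.0 × 10⁻³ kg m⁻⁴
  116–122 m: Δρ/Δz = 0.254/6 = 0.042 kg m⁻⁴
  122–151 m: Δρ/Δz = 0.806/29 = 0.028 kg m⁻⁴
The largest gradient is in the 116–122 m interval — the pycnocline.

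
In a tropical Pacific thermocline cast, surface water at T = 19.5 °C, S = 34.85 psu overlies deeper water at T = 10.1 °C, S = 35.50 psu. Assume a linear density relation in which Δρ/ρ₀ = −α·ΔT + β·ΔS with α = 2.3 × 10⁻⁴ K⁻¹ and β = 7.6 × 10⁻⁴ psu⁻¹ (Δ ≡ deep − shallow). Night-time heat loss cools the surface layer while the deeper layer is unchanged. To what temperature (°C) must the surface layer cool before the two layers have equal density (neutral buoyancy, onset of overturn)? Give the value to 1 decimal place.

Neutral buoyancy requires Δρ = 0, i.e. −α(T_deep − T_surf′) + β(S_deep − S_surf) = 0.
T_surf′ = T_deep − (β/α)·ΔS = 10.1 − (7.6 × 10⁻⁴/2.3 × 10⁻⁴)·(+0.65) = 7.952 °C.
Cooling required: 19.5 − (7.952) = 11.548 °C.

8.0 °C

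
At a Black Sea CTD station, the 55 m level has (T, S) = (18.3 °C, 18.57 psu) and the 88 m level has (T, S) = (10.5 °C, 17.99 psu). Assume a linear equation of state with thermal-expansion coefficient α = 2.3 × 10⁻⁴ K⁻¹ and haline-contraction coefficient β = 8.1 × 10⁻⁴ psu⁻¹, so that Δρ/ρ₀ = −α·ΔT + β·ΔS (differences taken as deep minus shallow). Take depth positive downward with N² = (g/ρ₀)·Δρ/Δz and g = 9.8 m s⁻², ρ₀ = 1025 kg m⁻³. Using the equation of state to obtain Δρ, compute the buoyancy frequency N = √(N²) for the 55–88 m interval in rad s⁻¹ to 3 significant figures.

0.0198 rad s⁻¹

ΔT = -7.8 K, ΔS = -0.58 psu (deep − shallow).
Δρ/ρ₀ = −αΔT + βΔS = 1.794 × 10⁻³ − 4.698 × 10⁻⁴ = 1.3242 × 10⁻³, so Δρ ≈ 1.357 kg m⁻³.
N² = (g/ρ₀)·Δρ/Δz = g·(Δρ/ρ₀)/Δz = 9.8 × 1.3242 × 10⁻³ / 33 = 3.9325 × 10⁻⁴ s⁻².
N = √(3.9325 × 10⁻⁴) = 0.019831 rad s⁻¹ ≈ 0.0198 rad s⁻¹.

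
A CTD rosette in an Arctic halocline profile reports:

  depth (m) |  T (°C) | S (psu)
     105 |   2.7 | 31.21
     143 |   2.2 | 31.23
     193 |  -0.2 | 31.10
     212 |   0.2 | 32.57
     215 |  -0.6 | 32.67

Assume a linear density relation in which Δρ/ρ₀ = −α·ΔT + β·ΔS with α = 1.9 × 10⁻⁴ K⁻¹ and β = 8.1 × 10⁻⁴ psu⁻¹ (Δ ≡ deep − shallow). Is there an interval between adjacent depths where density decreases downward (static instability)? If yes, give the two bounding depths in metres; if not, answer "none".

none

Evaluate Δρ/ρ₀ = −αΔT + βΔS across each adjacent pair:
  105–143 m: −αΔT+βΔS = −(1.9 × 10⁻⁴)(-0.5)+(8.1 × 10⁻⁴)(+0.02) = 1.1 × 10⁻⁴ → stable
  143–193 m: −αΔT+βΔS = −(1.9 × 10⁻⁴)(-2.4)+(8.1 × 10⁻⁴)(-0.13) = 3.5 × 10⁻⁴ → stable
  193–212 m: −αΔT+βΔS = −(1.9 × 10⁻⁴)(+0.4)+(8.1 × 10⁻⁴)(+1.47) = 1.1 × 10⁻³ → stable
  212–215 m: −αΔT+βΔS = −(1.9 × 10⁻⁴)(-0.8)+(8.1 × 10⁻⁴)(+0.10) = 2.3 × 10⁻⁴ → stable
Every interval has Δρ > 0: the column is stably stratified throughout.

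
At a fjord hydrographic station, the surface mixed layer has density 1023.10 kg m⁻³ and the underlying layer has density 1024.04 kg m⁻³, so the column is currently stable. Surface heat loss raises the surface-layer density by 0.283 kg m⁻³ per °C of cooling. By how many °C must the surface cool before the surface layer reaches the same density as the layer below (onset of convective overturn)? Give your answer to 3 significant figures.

3.32 °C

Density deficit of the surface layer: 1024.04 − 1023.10 = 0.94 kg m⁻³.
Required change = 0.94 / 0.283 = 3.32 °C.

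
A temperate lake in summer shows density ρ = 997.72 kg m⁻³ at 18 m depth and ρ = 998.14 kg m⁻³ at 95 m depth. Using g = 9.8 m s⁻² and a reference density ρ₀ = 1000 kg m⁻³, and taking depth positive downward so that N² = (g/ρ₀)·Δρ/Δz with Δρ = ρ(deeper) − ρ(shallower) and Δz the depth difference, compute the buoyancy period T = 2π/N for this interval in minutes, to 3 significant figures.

Δρ = 998.14 − 997.72 = 0.42 kg m⁻³ over Δz = 95 − 18 = 77 m.
N² = (9.8/1000) × (0.42/77) = 5.3455 × 10⁻⁵ s⁻².
N = √(5.3455 × 10⁻⁵) = 7.3113 × 10⁻³ rad s⁻¹, so T = 2π/N = 859.38 s = 14.323 min ≈ 14.3 min.

14.3 min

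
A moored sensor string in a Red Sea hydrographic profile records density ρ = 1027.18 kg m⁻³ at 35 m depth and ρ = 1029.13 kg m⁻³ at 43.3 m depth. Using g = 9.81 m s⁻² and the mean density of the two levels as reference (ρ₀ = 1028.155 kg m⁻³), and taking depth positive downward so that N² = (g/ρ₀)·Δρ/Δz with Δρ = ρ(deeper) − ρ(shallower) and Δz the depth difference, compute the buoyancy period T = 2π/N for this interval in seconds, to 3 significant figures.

133 s

Δρ = 1029.13 − 1027.18 = 1.95 kg m⁻³ over Δz = 43.3 − 35 = 8.3 m.
N² = (9.81/1028.155) × (1.95/8.3) = 2.2416 × 10⁻³ s⁻².
N = √(2.2416 × 10⁻³) = 0.047346 rad s⁻¹, so T = 2π/N = 132.71 s ≈ 133 s.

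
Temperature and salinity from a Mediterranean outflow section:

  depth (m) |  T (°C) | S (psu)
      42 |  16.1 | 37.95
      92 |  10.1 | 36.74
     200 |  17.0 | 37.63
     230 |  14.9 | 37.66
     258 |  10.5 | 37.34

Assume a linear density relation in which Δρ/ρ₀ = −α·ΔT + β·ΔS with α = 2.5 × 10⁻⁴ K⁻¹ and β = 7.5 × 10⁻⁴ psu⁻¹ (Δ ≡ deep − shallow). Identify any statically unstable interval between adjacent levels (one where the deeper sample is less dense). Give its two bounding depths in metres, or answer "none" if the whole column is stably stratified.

92–200 m

Evaluate Δρ/ρ₀ = −αΔT + βΔS across each adjacent pair:
  42–92 m: −αΔT+βΔS = −(2.5 × 10⁻⁴)(-6.0)+(7.5 × 10⁻⁴)(-1.21) = 5.9 × 10⁻⁴ → stable
  92–200 m: −αΔT+βΔS = −(2.5 × 10⁻⁴)(+6.9)+(7.5 × 10⁻⁴)(+0.89) = -1.1 × 10⁻³ → UNSTABLE
  200–230 m: −αΔT+βΔS = −(2.5 × 10⁻⁴)(-2.1)+(7.5 × 10⁻⁴)(+0.03) = 5.5 × 10⁻⁴ → stable
  230–258 m: −αΔT+βΔS = −(2.5 × 10⁻⁴)(-4.4)+(7.5 × 10⁻⁴)(-0.32) = 8.6 × 10⁻⁴ → stable
The 92–200 m interval has Δρ < 0: lighter water underlies denser water.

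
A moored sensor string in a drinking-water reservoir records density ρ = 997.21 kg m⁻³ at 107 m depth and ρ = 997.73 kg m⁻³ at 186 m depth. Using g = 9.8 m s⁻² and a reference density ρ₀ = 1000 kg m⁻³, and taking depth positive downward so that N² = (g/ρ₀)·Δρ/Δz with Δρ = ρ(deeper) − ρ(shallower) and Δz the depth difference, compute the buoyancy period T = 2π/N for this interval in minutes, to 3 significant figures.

Δρ = 997.73 − 997.21 = 0.52 kg m⁻³ over Δz = 186 − 107 = 79 m.
N² = (9.8/1000) × (0.52/79) = 6.4506 × 10⁻⁵ s⁻².
N = √(6.4506 × 10⁻⁵) = 8.0316 × 10⁻³ rad s⁻¹, so T = 2π/N = 782.31 s = 13.038 min ≈ 13.0 min.

13.0 min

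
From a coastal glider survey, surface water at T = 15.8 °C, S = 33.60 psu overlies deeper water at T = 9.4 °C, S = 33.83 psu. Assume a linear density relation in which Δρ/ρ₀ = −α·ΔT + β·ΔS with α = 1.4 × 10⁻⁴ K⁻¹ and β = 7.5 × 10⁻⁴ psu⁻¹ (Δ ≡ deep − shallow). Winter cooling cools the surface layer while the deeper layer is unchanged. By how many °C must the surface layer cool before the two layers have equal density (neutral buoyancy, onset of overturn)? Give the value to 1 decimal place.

Neutral buoyancy requires Δρ = 0, i.e. −α(T_deep − T_surf′) + β(S_deep − S_surf) = 0.
T_surf′ = T_deep − (β/α)·ΔS = 9.4 − (7.5 × 10⁻⁴/1.4 × 10⁻⁴)·(+0.23) = 8.168 °C.
Cooling required: 15.8 − (8.168) = 7.632 °C.

7.6 °C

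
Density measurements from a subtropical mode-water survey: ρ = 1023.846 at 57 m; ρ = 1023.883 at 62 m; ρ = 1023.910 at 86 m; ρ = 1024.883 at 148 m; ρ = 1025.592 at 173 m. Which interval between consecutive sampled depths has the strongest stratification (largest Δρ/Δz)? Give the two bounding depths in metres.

148–173 m

Compute the density gradient over each adjacent pair:
  57–62 m: Δρ/Δz = 0.037/5 = 7.4 × 10⁻³ kg m⁻⁴
  62–86 m: Δρ/Δz = 0.027/24 = 1.1 × 10⁻³ kg m⁻⁴
  86–148 m: Δρ/Δz = 0.973/62 = 0.016 kg m⁻⁴
  148–173 m: Δρ/Δz = 0.709/25 = 0.028 kg m⁻⁴
The largest gradient is in the 148–173 m interval — the pycnocline.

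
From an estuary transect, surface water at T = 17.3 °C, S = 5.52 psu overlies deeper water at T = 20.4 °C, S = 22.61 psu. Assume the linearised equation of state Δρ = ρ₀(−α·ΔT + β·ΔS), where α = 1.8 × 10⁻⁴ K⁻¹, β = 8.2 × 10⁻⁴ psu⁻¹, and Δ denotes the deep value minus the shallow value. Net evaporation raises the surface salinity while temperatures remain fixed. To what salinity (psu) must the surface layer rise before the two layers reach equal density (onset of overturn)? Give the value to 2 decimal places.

Neutral buoyancy requires −α(T_deep − T_surf) + β(S_deep − S_surf′) = 0.
S_surf′ = S_deep − (α/β)·ΔT = 22.61 − (1.8 × 10⁻⁴/8.2 × 10⁻⁴)·(+3.1) = 21.9295 psu.
Increase required: 21.9295 − 5.52 = 16.4095 psu.

21.93 psu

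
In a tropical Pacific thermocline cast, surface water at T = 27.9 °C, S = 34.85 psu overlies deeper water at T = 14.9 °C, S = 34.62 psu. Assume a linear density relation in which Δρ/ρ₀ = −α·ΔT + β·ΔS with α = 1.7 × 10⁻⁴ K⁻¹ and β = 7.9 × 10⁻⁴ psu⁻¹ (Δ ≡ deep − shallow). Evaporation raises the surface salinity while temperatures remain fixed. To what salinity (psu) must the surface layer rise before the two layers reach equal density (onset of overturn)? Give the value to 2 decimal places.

37.42 psu

Neutral buoyancy requires −α(T_deep − T_surf) + β(S_deep − S_surf′) = 0.
S_surf′ = S_deep − (α/β)·ΔT = 34.62 − (1.7 × 10⁻⁴/7.9 × 10⁻⁴)·(-13.0) = 37.4175 psu.
Increase required: 37.4175 − 34.85 = 2.5675 psu.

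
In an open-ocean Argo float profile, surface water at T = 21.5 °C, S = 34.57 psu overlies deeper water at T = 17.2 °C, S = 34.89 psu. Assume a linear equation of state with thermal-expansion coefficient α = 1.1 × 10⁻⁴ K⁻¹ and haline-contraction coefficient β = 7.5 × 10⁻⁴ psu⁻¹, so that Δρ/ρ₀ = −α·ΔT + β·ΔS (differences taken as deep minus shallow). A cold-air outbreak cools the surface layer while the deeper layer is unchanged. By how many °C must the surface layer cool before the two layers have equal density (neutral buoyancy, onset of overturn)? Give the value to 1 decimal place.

Neutral buoyancy requires Δρ = 0, i.e. −α(T_deep − T_surf′) + β(S_deep − S_surf) = 0.
T_surf′ = T_deep − (β/α)·ΔS = 17.2 − (7.5 × 10⁻⁴/1.1 × 10⁻⁴)·(+0.32) = 15.018 °C.
Cooling required: 21.5 − (15.018) = 6.482 °C.

6.5 °C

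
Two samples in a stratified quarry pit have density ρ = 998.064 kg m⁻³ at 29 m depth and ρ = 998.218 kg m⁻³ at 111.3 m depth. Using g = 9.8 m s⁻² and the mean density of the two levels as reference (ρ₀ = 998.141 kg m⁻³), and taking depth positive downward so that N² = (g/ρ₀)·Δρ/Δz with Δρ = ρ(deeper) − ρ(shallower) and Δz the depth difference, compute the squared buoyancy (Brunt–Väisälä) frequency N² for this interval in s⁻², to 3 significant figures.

1.84 × 10⁻⁵ s⁻²

Δρ = 998.218 − 998.064 = 0.154 kg m⁻³ over Δz = 111.3 − 29 = 82.3 m.
N² = (9.8/998.141) × (0.154/82.3) = 1.8372 × 10⁻⁵ s⁻² ≈ 1.84 × 10⁻⁵ s⁻².
N² > 0, so the interval is statically stable.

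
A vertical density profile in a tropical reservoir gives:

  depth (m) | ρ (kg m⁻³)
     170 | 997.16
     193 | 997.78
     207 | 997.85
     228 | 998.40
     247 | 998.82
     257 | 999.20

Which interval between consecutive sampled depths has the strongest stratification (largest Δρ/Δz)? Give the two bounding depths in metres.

Compute the density gradient over each adjacent pair:
  170–193 m: Δρ/Δz = 0.62/23 = 0.027 kg m⁻⁴
  193–207 m: Δρ/Δz = 0.07/14 = 5.0 × 10⁻³ kg m⁻⁴
  207–228 m: Δρ/Δz = 0.55/21 = 0.026 kg m⁻⁴
  228–247 m: Δρ/Δz = 0.42/19 = 0.022 kg m⁻⁴
  247–257 m: Δρ/Δz = 0.38/10 = 0.038 kg m⁻⁴
The largest gradient is in the 247–257 m interval — the pycnocline.

247–257 m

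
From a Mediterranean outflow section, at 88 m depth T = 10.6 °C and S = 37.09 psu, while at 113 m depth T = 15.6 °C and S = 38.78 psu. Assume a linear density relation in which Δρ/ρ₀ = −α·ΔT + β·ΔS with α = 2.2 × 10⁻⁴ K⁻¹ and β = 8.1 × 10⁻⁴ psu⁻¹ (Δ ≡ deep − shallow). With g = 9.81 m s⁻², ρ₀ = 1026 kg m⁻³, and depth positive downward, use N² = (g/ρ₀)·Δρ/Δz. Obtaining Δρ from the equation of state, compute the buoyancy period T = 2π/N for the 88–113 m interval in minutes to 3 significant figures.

10.2 min

ΔT = +5.0 K, ΔS = +1.69 psu (deep − shallow).
Δρ/ρ₀ = −αΔT + βΔS = -1.10 × 10⁻³ + 1.3689 × 10⁻³ = 2.689 × 10⁻⁴, so Δρ ≈ 0.2759 kg m⁻³.
N² = (g/ρ₀)·Δρ/Δz = g·(Δρ/ρ₀)/Δz = 9.81 × 2.689 × 10⁻⁴ / 25 = 1.0552 × 10⁻⁴ s⁻².
N = √(1.0552 × 10⁻⁴) = 0.010272 rad s⁻¹ → T = 2π/N = 611.68 s = 10.195 min ≈ 10.2 min.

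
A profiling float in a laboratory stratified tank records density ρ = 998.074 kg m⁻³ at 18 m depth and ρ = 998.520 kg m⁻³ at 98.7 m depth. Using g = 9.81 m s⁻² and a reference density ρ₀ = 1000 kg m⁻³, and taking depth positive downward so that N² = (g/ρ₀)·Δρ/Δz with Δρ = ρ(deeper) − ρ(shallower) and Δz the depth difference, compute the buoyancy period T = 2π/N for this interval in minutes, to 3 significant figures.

14.2 min

Δρ = 998.520 − 998.074 = 0.446 kg m⁻³ over Δz = 98.7 − 18 = 80.7 m.
N² = (9.81/1000) × (0.446/80.7) = 5.4216 × 10⁻⁵ s⁻².
N = √(5.4216 × 10⁻⁵) = 7.3632 × 10⁻³ rad s⁻¹, so T = 2π/N = 853.32 s = 14.222 min ≈ 14.2 min.
A positive N² confirms static stability across the interval.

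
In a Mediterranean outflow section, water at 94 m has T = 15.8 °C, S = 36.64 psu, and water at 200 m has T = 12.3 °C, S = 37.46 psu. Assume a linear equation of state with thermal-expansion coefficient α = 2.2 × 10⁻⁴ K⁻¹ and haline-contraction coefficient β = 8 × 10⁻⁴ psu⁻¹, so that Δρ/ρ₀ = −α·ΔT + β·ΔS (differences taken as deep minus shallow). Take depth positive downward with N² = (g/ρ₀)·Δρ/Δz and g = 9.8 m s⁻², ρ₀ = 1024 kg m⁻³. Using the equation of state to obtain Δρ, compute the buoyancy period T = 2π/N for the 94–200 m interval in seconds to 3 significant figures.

ΔT = -3.5 K, ΔS = +0.82 psu (deep − shallow).
Δρ/ρ₀ = −αΔT + βΔS = 7.70 × 10⁻⁴ + 6.56 × 10⁻⁴ = 1.426 × 10⁻³, so Δρ ≈ 1.460 kg m⁻³.
N² = (g/ρ₀)·Δρ/Δz = g·(Δρ/ρ₀)/Δz = 9.8 × 1.426 × 10⁻³ / 106 = 1.3184 × 10⁻⁴ s⁻².
N = √(1.3184 × 10⁻⁴) = 0.011482 rad s⁻¹ → T = 2π/N = 547.22 s ≈ 547 s.

547 s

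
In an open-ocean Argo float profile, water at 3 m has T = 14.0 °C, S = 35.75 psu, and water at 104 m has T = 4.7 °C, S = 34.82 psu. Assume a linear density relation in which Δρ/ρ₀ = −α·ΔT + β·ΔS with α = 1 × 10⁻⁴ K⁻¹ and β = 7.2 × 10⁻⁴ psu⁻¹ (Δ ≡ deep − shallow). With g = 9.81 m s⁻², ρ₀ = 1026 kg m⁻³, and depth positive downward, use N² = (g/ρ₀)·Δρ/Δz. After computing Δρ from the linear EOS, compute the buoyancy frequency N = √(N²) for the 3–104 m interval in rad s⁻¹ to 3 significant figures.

5.03 × 10⁻³ rad s⁻¹

ΔT = -9.3 K, ΔS = -0.93 psu (deep − shallow).
Δρ/ρ₀ = −αΔT + βΔS = 9.30 × 10⁻⁴ − 6.696 × 10⁻⁴ = 2.604 × 10⁻⁴, so Δρ ≈ 0.2672 kg m⁻³.
N² = (g/ρ₀)·Δρ/Δz = g·(Δρ/ρ₀)/Δz = 9.81 × 2.604 × 10⁻⁴ / 101 = 2.5292 × 10⁻⁵ s⁻².
N = √(2.5292 × 10⁻⁵) = 5.0291 × 10⁻³ rad s⁻¹ ≈ 5.03 × 10⁻³ rad s⁻¹.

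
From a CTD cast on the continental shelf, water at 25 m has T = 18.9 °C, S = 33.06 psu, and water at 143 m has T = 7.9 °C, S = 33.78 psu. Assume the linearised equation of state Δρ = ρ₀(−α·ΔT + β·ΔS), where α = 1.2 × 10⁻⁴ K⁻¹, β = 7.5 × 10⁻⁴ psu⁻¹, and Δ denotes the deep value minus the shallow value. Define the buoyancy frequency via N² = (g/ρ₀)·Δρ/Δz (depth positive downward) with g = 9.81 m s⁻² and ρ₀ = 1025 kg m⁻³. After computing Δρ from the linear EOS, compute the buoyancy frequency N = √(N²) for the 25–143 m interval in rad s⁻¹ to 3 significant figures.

0.0124 rad s⁻¹

ΔT = -11.0 K, ΔS = +0.72 psu (deep − shallow).
Δρ/ρ₀ = −αΔT + βΔS = 1.32 × 10⁻³ + 5.40 × 10⁻⁴ = 1.86 × 10⁻³, so Δρ ≈ 1.907 kg m⁻³.
N² = (g/ρ₀)·Δρ/Δz = g·(Δρ/ρ₀)/Δz = 9.81 × 1.86 × 10⁻³ / 118 = 1.5463 × 10⁻⁴ s⁻².
N = √(1.5463 × 10⁻⁴) = 0.012435 rad s⁻¹ ≈ 0.0124 rad s⁻¹.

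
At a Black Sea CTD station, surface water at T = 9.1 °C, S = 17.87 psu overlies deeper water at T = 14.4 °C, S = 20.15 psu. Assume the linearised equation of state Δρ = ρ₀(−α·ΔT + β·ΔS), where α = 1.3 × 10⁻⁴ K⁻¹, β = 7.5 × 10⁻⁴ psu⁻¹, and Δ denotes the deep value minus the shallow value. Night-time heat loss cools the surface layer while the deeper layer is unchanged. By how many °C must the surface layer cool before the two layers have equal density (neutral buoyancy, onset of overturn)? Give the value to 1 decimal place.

Neutral buoyancy requires Δρ = 0, i.e. −α(T_deep − T_surf′) + β(S_deep − S_surf) = 0.
T_surf′ = T_deep − (β/α)·ΔS = 14.4 − (7.5 × 10⁻⁴/1.3 × 10⁻⁴)·(+2.28) = 1.246 °C.
Cooling required: 9.1 − (1.246) = 7.854 °C.

7.9 °C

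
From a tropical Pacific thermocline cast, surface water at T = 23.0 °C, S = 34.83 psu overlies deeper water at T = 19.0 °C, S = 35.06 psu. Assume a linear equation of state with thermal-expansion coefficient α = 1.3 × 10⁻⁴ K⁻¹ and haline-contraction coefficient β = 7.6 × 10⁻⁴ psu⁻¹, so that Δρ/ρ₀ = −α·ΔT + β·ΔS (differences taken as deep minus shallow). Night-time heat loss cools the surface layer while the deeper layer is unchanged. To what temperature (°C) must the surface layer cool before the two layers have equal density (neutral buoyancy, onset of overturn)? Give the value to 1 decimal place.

Neutral buoyancy requires Δρ = 0, i.e. −α(T_deep − T_surf′) + β(S_deep − S_surf) = 0.
T_surf′ = T_deep − (β/α)·ΔS = 19.0 − (7.6 × 10⁻⁴/1.3 × 10⁻⁴)·(+0.23) = 17.655 °C.
Cooling required: 23.0 − (17.655) = 5.345 °C.

17.7 °C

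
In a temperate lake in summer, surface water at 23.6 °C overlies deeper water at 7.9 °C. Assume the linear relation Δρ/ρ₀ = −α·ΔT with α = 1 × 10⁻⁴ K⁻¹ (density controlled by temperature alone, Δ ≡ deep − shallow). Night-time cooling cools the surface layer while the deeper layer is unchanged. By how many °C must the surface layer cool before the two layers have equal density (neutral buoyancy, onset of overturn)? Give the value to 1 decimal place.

15.7 °C

With temperature the only control, equal density requires T_surf′ = T_deep.
T_surf′ = 7.9 °C.
Cooling required: 23.6 − 7.9 = 15.7 °C.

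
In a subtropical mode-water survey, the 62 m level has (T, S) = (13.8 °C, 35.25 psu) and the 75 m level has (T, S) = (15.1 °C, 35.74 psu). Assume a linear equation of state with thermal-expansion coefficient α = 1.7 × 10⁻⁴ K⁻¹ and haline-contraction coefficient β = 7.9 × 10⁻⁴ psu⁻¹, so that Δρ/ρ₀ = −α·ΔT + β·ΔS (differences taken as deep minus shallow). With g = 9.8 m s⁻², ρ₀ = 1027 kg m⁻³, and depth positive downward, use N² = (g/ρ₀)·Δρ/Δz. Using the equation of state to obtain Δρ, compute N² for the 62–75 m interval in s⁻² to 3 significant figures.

ΔT = +1.3 K, ΔS = +0.49 psu (deep − shallow).
Δρ/ρ₀ = −αΔT + βΔS = -2.21 × 10⁻⁴ + 3.871 × 10⁻⁴ = 1.661 × 10⁻⁴, so Δρ ≈ 0.1706 kg m⁻³.
N² = (g/ρ₀)·Δρ/Δz = g·(Δρ/ρ₀)/Δz = 9.8 × 1.661 × 10⁻⁴ / 13 = 1.2521 × 10⁻⁴ s⁻² ≈ 1.25 × 10⁻⁴ s⁻².

1.25 × 10⁻⁴ s⁻²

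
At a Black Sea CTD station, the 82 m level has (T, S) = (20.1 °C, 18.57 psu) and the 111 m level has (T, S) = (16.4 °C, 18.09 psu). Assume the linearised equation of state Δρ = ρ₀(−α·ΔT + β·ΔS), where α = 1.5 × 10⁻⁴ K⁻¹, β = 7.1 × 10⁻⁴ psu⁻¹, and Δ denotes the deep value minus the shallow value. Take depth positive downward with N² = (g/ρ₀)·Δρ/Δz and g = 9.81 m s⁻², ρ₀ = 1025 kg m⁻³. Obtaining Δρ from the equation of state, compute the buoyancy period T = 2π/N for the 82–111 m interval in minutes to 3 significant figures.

ΔT = -3.7 K, ΔS = -0.48 psu (deep − shallow).
Δρ/ρ₀ = −αΔT + βΔS = 5.55 × 10⁻⁴ − 3.408 × 10⁻⁴ = 2.142 × 10⁻⁴, so Δρ ≈ 0.2196 kg m⁻³.
N² = (g/ρ₀)·Δρ/Δz = g·(Δρ/ρ₀)/Δz = 9.81 × 2.142 × 10⁻⁴ / 29 = 7.2459 × 10⁻⁵ s⁻².
N = √(7.2459 × 10⁻⁵) = 8.5123 × 10⁻³ rad s⁻¹ → T = 2π/N = 738.13 s = 12.302 min ≈ 12.3 min.

12.3 min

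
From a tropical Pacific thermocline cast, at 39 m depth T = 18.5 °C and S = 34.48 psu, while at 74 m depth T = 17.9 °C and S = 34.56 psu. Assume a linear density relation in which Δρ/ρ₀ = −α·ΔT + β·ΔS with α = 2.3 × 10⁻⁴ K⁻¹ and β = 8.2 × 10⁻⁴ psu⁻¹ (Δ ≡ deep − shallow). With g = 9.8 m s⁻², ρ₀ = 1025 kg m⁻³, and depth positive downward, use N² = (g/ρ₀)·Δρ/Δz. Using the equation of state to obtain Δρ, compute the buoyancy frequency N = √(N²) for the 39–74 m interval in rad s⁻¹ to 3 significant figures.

ΔT = -0.6 K, ΔS = +0.08 psu (deep − shallow).
Δρ/ρ₀ = −αΔT + βΔS = 1.38 × 10⁻⁴ + 6.56 × 10⁻⁵ = 2.036 × 10⁻⁴, so Δρ ≈ 0.2087 kg m⁻³.
N² = (g/ρ₀)·Δρ/Δz = g·(Δρ/ρ₀)/Δz = 9.8 × 2.036 × 10⁻⁴ / 35 = 5.7008 × 10⁻⁵ s⁻².
N = √(5.7008 × 10⁻⁵) = 7.5504 × 10⁻³ rad s⁻¹ ≈ 7.55 × 10⁻³ rad s⁻¹.

7.55 × 10⁻³ rad s⁻¹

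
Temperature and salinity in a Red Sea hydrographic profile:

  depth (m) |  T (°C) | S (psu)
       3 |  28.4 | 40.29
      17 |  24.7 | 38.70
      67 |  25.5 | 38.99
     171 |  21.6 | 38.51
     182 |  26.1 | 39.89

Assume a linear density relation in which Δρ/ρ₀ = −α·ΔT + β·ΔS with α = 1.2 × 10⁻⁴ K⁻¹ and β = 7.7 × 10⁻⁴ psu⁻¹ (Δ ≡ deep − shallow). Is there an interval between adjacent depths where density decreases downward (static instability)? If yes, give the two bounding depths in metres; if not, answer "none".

3–17 m

Evaluate Δρ/ρ₀ = −αΔT + βΔS across each adjacent pair:
  3–17 m: −αΔT+βΔS = −(1.2 × 10⁻⁴)(-3.7)+(7.7 × 10⁻⁴)(-1.59) = -7.8 × 10⁻⁴ → UNSTABLE
  17–67 m: −αΔT+βΔS = −(1.2 × 10⁻⁴)(+0.8)+(7.7 × 10⁻⁴)(+0.29) = 1.3 × 10⁻⁴ → stable
  67–171 m: −αΔT+βΔS = −(1.2 × 10⁻⁴)(-3.9)+(7.7 × 10⁻⁴)(-0.48) = 9.8 × 10⁻⁵ → stable
  171–182 m: −αΔT+βΔS = −(1.2 × 10⁻⁴)(+4.5)+(7.7 × 10⁻⁴)(+1.38) = 5.2 × 10⁻⁴ → stable
The 3–17 m interval has Δρ < 0: lighter water underlies denser water.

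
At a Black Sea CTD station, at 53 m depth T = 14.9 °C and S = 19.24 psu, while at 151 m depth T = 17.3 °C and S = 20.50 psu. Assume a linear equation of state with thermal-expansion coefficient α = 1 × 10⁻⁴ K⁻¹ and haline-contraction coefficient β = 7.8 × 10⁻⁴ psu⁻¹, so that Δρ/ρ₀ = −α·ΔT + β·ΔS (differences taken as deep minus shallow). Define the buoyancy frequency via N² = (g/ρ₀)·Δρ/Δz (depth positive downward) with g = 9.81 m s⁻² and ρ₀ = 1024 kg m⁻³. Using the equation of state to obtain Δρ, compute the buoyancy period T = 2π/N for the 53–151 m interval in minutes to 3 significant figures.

12.1 min

ΔT = +2.4 K, ΔS = +1.26 psu (deep − shallow).
Δρ/ρ₀ = −αΔT + βΔS = -2.40 × 10⁻⁴ + 9.828 × 10⁻⁴ = 7.428 × 10⁻⁴, so Δρ ≈ 0.7606 kg m⁻³.
N² = (g/ρ₀)·Δρ/Δz = g·(Δρ/ρ₀)/Δz = 9.81 × 7.428 × 10⁻⁴ / 98 = 7.4356 × 10⁻⁵ s⁻².
N = √(7.4356 × 10⁻⁵) = 8.6230 × 10⁻³ rad s⁻¹ → T = 2π/N = 728.65 s = 12.144 min ≈ 12.1 min.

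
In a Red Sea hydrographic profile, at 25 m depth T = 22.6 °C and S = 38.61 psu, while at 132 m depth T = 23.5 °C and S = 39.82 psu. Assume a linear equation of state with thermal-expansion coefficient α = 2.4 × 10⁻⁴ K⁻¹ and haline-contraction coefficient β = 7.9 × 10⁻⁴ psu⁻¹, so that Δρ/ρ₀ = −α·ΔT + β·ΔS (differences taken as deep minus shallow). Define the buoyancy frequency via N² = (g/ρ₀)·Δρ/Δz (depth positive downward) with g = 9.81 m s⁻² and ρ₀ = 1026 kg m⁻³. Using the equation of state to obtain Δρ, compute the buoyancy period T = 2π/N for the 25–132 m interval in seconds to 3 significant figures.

ΔT = +0.9 K, ΔS = +1.21 psu (deep − shallow).
Δρ/ρ₀ = −αΔT + βΔS = -2.16 × 10⁻⁴ + 9.559 × 10⁻⁴ = 7.399 × 10⁻⁴, so Δρ ≈ 0.7591 kg m⁻³.
N² = (g/ρ₀)·Δρ/Δz = g·(Δρ/ρ₀)/Δz = 9.81 × 7.399 × 10⁻⁴ / 107 = 6.7836 × 10⁻⁵ s⁻².
N = √(6.7836 × 10⁻⁵) = 8.2363 × 10⁻³ rad s⁻¹ → T = 2π/N = 762.87 s ≈ 763 s.

763 s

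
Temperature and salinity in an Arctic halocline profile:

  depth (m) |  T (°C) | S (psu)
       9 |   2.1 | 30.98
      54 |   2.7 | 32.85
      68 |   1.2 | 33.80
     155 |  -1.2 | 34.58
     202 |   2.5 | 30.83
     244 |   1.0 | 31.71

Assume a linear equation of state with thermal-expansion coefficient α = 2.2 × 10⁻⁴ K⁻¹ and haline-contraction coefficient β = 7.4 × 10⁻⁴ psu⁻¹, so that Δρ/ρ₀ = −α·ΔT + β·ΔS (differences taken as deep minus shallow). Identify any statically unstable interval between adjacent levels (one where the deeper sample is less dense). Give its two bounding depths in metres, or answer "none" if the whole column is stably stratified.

155–202 m

Evaluate Δρ/ρ₀ = −αΔT + βΔS across each adjacent pair:
  9–54 m: −αΔT+βΔS = −(2.2 × 10⁻⁴)(+0.6)+(7.4 × 10⁻⁴)(+1.87) = 1.3 × 10⁻³ → stable
  54–68 m: −αΔT+βΔS = −(2.2 × 10⁻⁴)(-1.5)+(7.4 × 10⁻⁴)(+0.95) = 1.0 × 10⁻³ → stable
  68–155 m: −αΔT+βΔS = −(2.2 × 10⁻⁴)(-2.4)+(7.4 × 10⁻⁴)(+0.78) = 1.1 × 10⁻³ → stable
  155–202 m: −αΔT+βΔS = −(2.2 × 10⁻⁴)(+3.7)+(7.4 × 10⁻⁴)(-3.75) = -3.6 × 10⁻³ → UNSTABLE
  202–244 m: −αΔT+βΔS = −(2.2 × 10⁻⁴)(-1.5)+(7.4 × 10⁻⁴)(+0.88) = 9.8 × 10⁻⁴ → stable
The 155–202 m interval has Δρ < 0: lighter water underlies denser water.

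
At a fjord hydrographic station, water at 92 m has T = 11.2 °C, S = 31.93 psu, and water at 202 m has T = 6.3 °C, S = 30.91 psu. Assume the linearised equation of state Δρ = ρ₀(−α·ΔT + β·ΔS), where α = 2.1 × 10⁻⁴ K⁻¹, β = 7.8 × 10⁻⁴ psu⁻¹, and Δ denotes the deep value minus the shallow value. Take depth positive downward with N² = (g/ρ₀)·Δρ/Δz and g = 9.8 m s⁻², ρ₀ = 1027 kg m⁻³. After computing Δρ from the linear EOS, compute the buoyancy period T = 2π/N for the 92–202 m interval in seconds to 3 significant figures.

1.38 × 10³ s

ΔT = -4.9 K, ΔS = -1.02 psu (deep − shallow).
Δρ/ρ₀ = −αΔT + βΔS = 1.029 × 10⁻³ − 7.956 × 10⁻⁴ = 2.334 × 10⁻⁴, so Δρ ≈ 0.2397 kg m⁻³.
N² = (g/ρ₀)·Δρ/Δz = g·(Δρ/ρ₀)/Δz = 9.8 × 2.334 × 10⁻⁴ / 110 = 2.0794 × 10⁻⁵ s⁻².
N = √(2.0794 × 10⁻⁵) = 4.5600 × 10⁻³ rad s⁻¹ → T = 2π/N = 1.3779 × 10³ s ≈ 1.38 × 10³ s.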